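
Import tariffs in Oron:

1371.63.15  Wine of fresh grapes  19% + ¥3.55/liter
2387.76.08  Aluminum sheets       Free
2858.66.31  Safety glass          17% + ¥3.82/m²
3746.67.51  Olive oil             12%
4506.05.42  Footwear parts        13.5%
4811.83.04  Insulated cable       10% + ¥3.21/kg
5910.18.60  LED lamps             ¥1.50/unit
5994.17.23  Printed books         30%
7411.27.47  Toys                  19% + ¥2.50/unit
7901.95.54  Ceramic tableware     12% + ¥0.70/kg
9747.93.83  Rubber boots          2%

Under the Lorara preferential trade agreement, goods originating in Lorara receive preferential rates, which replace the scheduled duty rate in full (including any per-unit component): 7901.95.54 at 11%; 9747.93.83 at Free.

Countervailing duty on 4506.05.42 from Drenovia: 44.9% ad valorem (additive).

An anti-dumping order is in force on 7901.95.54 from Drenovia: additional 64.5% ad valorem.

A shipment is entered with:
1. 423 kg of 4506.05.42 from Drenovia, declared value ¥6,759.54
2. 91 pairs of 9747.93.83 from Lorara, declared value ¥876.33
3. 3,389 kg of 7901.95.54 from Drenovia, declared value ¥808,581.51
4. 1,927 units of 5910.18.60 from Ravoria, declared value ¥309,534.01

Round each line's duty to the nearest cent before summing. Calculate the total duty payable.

Line 1 (4506.05.42, Drenovia, 423 kg, ¥6,759.54):
Base rate for 4506.05.42 is 13.5%.
Additional duty on 4506.05.42 from Drenovia: +44.9%. Applied ad valorem rate: 13.5% + 44.9% = 58.4%.
Duty = ¥6,759.54 × 58.4% = ¥3,947.57.
Line 2 (9747.93.83, Lorara, 91 pairs, ¥876.33):
Base rate for 9747.93.83 is 2%.
Origin Lorara qualifies under the Oron–Lorara agreement and 9747.93.83 is covered: preferential rate Free applies instead.
Duty = ¥876.33 × 0% = ¥0.00.
Line 3 (7901.95.54, Drenovia, 3,389 kg, ¥808,581.51):
Base rate for 7901.95.54 is 12% + ¥0.70/kg.
7901.95.54 has an FTA preferential rate, but origin Drenovia is not Lorara; base rate stands.
Additional duty on 7901.95.54 from Drenovia: +64.5%. Applied ad valorem rate: 12% + 64.5% = 76.5%.
Duty = ¥808,581.51 × 76.5% + 3,389 × ¥0.70 = ¥620,937.16.
Line 4 (5910.18.60, Ravoria, 1,927 units, ¥309,534.01):
Base rate for 5910.18.60 is ¥1.50/unit.
Duty = 1,927 × ¥1.50 = ¥2,890.50.
Total = ¥3,947.57 + ¥0.00 + ¥620,937.16 + ¥2,890.50 = ¥627,775.23.

¥627,775.23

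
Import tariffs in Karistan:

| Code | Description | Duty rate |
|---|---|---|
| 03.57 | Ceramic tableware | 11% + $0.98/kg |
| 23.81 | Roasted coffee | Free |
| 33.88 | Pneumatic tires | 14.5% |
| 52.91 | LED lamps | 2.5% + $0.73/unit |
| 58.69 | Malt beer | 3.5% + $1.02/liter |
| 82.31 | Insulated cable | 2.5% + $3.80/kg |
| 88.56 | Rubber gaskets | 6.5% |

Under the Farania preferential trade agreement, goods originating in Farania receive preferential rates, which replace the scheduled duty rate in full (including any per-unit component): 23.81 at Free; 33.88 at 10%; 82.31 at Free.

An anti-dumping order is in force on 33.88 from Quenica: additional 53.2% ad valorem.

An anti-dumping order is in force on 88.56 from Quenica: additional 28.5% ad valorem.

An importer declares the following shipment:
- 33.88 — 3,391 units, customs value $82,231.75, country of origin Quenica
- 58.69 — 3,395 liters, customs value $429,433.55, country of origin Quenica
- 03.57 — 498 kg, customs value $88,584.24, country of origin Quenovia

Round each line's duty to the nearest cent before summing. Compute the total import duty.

$84,396.27

Line 1 (33.88, Quenica, 3,391 units, $82,231.75):
Base rate for 33.88 is 14.5%.
33.88 has an FTA preferential rate, but origin Quenica is not Farania; base rate stands.
Additional duty on 33.88 from Quenica: +53.2%. Applied ad valorem rate: 14.5% + 53.2% = 67.7%.
Duty = $82,231.75 × 67.7% = $55,670.89.
Line 2 (58.69, Quenica, 3,395 liters, $429,433.55):
Base rate for 58.69 is 3.5% + $1.02/liter.
Duty = $429,433.55 × 3.5% + 3,395 × $1.02 = $18,493.07.
Line 3 (03.57, Quenovia, 498 kg, $88,584.24):
Base rate for 03.57 is 11% + $0.98/kg.
Duty = $88,584.24 × 11% + 498 × $0.98 = $10,232.31.
Total = $55,670.89 + $18,493.07 + $10,232.31 = $84,396.27.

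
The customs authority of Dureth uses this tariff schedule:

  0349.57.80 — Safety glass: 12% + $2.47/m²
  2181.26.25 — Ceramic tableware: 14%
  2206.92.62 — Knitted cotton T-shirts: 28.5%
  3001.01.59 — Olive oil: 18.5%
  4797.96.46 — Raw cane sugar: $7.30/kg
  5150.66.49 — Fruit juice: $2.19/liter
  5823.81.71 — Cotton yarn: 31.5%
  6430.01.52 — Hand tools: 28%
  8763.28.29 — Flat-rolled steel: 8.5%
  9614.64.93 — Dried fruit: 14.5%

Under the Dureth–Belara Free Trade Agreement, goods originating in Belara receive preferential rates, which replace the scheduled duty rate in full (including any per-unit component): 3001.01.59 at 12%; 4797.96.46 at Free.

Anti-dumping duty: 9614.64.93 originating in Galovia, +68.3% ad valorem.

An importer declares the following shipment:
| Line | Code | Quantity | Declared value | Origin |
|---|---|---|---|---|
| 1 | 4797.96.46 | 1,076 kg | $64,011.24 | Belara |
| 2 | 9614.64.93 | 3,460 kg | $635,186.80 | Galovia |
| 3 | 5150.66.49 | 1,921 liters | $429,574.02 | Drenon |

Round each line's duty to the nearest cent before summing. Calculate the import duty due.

Line 1 (4797.96.46, Belara, 1,076 kg, $64,011.24):
Base rate for 4797.96.46 is $7.30/kg.
Origin Belara qualifies under the Dureth–Belara agreement and 4797.96.46 is covered: preferential rate Free applies instead.
Duty = $64,011.24 × 0% = $0.00.
Line 2 (9614.64.93, Galovia, 3,460 kg, $635,186.80):
Base rate for 9614.64.93 is 14.5%.
Additional duty on 9614.64.93 from Galovia: +68.3%. Applied ad valorem rate: 14.5% + 68.3% = 82.8%.
Duty = $635,186.80 × 82.8% = $525,934.67.
Line 3 (5150.66.49, Drenon, 1,921 liters, $429,574.02):
Base rate for 5150.66.49 is $2.19/liter.
Duty = 1,921 × $2.19 = $4,206.99.
Total = $0.00 + $525,934.67 + $4,206.99 = $530,141.66.

$530,141.66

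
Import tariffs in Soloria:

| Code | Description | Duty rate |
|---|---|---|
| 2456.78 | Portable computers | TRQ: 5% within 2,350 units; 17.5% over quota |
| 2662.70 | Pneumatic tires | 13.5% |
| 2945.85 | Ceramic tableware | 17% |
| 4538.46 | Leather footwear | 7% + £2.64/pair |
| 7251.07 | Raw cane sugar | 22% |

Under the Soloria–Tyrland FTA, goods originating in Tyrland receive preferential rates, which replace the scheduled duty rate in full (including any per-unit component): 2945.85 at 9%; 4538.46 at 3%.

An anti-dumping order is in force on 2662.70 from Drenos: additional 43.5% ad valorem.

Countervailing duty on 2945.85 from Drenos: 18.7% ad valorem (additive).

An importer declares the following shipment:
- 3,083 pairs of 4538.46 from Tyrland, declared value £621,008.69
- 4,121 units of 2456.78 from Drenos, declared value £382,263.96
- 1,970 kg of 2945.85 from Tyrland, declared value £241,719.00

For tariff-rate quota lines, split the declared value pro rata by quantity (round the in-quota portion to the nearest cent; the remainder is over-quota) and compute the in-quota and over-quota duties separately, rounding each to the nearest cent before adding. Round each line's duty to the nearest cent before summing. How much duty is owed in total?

Line 1 (4538.46, Tyrland, 3,083 pairs, £621,008.69):
Base rate for 4538.46 is 7% + £2.64/pair.
Origin Tyrland qualifies under the Soloria–Tyrland agreement and 4538.46 is covered: preferential rate 3% applies instead.
Duty = £621,008.69 × 3% = £18,630.26.
Line 2 (2456.78, Drenos, 4,121 units, £382,263.96):
Code 2456.78 is under a tariff-rate quota (threshold 2,350 units). In-quota: 2,350 units at 5%; over-quota: 1,771 units at 17.5%.
Pro-rata value split: in-quota = £382,263.96 × 2,350/4,121 = £217,986.00; over-quota = £382,263.96 − £217,986.00 = £164,277.96.
In-quota duty = £217,986.00 × 5% = £10,899.30. Over-quota duty = £164,277.96 × 17.5% = £28,748.64.
Line duty = £10,899.30 + £28,748.64 = £39,647.94.
Line 3 (2945.85, Tyrland, 1,970 kg, £241,719.00):
Base rate for 2945.85 is 17%.
Origin Tyrland qualifies under the Soloria–Tyrland agreement and 2945.85 is covered: preferential rate 9% applies instead.
The additional-duty order on 2945.85 targets Drenos, not Tyrland; it does not apply.
Duty = £241,719.00 × 9% = £21,754.71.
Total = £18,630.26 + £39,647.94 + £21,754.71 = £80,032.91.

£80,032.91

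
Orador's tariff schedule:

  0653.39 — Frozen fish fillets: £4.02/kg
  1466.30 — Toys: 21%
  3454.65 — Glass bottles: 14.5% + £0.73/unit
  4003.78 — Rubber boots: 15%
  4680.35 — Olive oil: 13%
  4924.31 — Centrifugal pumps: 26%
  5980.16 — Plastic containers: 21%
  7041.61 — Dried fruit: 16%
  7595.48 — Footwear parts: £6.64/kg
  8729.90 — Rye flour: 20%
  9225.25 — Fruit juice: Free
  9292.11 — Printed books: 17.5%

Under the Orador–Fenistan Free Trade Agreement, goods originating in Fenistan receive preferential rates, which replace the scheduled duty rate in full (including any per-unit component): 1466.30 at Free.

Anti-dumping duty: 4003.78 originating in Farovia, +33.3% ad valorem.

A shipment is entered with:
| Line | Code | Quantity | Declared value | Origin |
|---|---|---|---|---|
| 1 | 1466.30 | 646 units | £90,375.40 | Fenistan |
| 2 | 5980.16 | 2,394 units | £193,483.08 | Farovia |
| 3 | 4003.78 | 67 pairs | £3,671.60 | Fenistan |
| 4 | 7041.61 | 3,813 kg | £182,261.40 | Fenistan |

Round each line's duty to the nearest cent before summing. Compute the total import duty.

£70,344.01

Line 1 (1466.30, Fenistan, 646 units, £90,375.40):
Base rate for 1466.30 is 21%.
Origin Fenistan qualifies under the Orador–Fenistan agreement and 1466.30 is covered: preferential rate Free applies instead.
Duty = £90,375.40 × 0% = £0.00.
Line 2 (5980.16, Farovia, 2,394 units, £193,483.08):
Base rate for 5980.16 is 21%.
Duty = £193,483.08 × 21% = £40,631.45.
Line 3 (4003.78, Fenistan, 67 pairs, £3,671.60):
Base rate for 4003.78 is 15%.
Origin Fenistan is the FTA partner but 4003.78 is not on the preference list; base rate stands.
The additional-duty order on 4003.78 targets Farovia, not Fenistan; it does not apply.
Duty = £3,671.60 × 15% = £550.74.
Line 4 (7041.61, Fenistan, 3,813 kg, £182,261.40):
Base rate for 7041.61 is 16%.
Origin Fenistan is the FTA partner but 7041.61 is not on the preference list; base rate stands.
Duty = £182,261.40 × 16% = £29,161.82.
Total = £0.00 + £40,631.45 + £550.74 + £29,161.82 = £70,344.01.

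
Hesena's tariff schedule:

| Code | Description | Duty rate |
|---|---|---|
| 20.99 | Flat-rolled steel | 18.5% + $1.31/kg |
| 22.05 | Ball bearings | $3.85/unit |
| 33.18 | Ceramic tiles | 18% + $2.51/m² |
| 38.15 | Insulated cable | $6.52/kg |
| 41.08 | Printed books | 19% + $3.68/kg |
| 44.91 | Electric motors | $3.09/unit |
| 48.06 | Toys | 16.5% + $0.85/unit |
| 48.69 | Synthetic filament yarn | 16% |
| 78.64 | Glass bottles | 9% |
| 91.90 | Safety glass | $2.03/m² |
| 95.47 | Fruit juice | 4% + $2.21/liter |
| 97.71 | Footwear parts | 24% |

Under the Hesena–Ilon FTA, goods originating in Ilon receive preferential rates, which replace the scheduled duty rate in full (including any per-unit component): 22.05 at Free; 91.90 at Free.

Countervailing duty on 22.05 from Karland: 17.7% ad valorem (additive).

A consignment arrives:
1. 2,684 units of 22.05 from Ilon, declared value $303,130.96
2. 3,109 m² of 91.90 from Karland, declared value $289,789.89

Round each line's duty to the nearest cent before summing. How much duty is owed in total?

Line 1 (22.05, Ilon, 2,684 units, $303,130.96):
Base rate for 22.05 is $3.85/unit.
Origin Ilon qualifies under the Hesena–Ilon agreement and 22.05 is covered: preferential rate Free applies instead.
The additional-duty order on 22.05 targets Karland, not Ilon; it does not apply.
Duty = $303,130.96 × 0% = $0.00.
Line 2 (91.90, Karland, 3,109 m², $289,789.89):
Base rate for 91.90 is $2.03/m².
91.90 has an FTA preferential rate, but origin Karland is not Ilon; base rate stands.
Duty = 3,109 × $2.03 = $6,311.27.
Total = $0.00 + $6,311.27 = $6,311.27.

$6,311.27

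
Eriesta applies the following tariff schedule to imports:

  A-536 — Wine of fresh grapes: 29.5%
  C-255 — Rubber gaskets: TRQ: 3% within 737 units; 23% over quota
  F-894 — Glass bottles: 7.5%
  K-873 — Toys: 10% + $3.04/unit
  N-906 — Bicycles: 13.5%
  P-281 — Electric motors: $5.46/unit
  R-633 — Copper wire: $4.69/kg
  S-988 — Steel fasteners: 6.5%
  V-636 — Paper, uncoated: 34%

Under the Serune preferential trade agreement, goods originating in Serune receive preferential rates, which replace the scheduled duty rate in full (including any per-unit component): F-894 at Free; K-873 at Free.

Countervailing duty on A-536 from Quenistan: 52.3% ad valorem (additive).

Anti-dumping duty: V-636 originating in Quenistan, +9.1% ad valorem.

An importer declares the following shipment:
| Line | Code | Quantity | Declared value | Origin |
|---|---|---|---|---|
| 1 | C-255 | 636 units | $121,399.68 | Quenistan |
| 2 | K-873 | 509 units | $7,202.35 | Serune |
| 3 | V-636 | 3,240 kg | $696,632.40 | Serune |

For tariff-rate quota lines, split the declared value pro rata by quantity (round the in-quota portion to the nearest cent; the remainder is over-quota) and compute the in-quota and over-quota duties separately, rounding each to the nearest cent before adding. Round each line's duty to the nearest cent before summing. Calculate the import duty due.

$240,497.01

Line 1 (C-255, Quenistan, 636 units, $121,399.68):
Code C-255 is under a tariff-rate quota (threshold 737 units). Quantity 636 units is within the quota, so the in-quota rate 3% applies to the full value.
Duty = $121,399.68 × 3% = $3,641.99.
Line 2 (K-873, Serune, 509 units, $7,202.35):
Base rate for K-873 is 10% + $3.04/unit.
Origin Serune qualifies under the Eriesta–Serune agreement and K-873 is covered: preferential rate Free applies instead.
Duty = $7,202.35 × 0% = $0.00.
Line 3 (V-636, Serune, 3,240 kg, $696,632.40):
Base rate for V-636 is 34%.
Origin Serune is the FTA partner but V-636 is not on the preference list; base rate stands.
The additional-duty order on V-636 targets Quenistan, not Serune; it does not apply.
Duty = $696,632.40 × 34% = $236,855.02.
Total = $3,641.99 + $0.00 + $236,855.02 = $240,497.01.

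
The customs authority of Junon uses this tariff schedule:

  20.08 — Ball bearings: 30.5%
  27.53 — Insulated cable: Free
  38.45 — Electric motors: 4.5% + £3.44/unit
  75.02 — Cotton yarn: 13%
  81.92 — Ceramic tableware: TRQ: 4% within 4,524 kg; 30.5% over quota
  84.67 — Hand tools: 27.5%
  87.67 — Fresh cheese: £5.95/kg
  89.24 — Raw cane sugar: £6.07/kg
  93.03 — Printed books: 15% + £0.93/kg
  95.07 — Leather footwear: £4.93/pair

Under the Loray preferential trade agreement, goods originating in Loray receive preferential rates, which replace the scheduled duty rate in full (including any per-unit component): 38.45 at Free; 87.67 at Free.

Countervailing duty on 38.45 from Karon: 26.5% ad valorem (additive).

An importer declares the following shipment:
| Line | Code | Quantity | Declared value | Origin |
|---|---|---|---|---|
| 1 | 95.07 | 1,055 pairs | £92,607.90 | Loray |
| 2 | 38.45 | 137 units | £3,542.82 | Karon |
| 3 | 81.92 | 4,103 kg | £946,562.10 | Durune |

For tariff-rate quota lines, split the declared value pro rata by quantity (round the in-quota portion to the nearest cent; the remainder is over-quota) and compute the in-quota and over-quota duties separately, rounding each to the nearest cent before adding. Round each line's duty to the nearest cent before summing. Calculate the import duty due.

£44,633.18

Line 1 (95.07, Loray, 1,055 pairs, £92,607.90):
Base rate for 95.07 is £4.93/pair.
Origin Loray is the FTA partner but 95.07 is not on the preference list; base rate stands.
Duty = 1,055 × £4.93 = £5,201.15.
Line 2 (38.45, Karon, 137 units, £3,542.82):
Base rate for 38.45 is 4.5% + £3.44/unit.
38.45 has an FTA preferential rate, but origin Karon is not Loray; base rate stands.
Additional duty on 38.45 from Karon: +26.5%. Applied ad valorem rate: 4.5% + 26.5% = 31%.
Duty = £3,542.82 × 31% + 137 × £3.44 = £1,569.55.
Line 3 (81.92, Durune, 4,103 kg, £946,562.10):
Code 81.92 is under a tariff-rate quota (threshold 4,524 kg). Quantity 4,103 kg is within the quota, so the in-quota rate 4% applies to the full value.
Duty = £946,562.10 × 4% = £37,862.48.
Total = £5,201.15 + £1,569.55 + £37,862.48 = £44,633.18.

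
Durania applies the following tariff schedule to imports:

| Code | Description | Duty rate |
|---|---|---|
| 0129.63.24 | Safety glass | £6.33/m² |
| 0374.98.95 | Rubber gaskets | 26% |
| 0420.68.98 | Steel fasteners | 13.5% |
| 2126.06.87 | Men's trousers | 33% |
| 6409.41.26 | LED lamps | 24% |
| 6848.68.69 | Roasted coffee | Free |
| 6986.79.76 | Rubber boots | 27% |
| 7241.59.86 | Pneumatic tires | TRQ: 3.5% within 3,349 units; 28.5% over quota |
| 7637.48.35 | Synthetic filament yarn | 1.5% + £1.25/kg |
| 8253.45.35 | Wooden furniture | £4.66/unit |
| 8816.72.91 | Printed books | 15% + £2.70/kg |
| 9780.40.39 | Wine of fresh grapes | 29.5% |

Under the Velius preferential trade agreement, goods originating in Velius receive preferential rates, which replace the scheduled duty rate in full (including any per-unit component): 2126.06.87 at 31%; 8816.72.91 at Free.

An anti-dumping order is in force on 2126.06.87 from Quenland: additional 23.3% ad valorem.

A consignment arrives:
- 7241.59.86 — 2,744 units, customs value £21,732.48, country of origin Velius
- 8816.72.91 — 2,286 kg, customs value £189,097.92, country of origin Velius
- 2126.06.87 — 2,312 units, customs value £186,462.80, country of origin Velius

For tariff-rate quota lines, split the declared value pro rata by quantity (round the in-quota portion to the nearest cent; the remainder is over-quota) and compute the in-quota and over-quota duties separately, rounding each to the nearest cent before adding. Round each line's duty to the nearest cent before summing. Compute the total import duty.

Line 1 (7241.59.86, Velius, 2,744 units, £21,732.48):
Code 7241.59.86 is under a tariff-rate quota (threshold 3,349 units). Quantity 2,744 units is within the quota, so the in-quota rate 3.5% applies to the full value.
Duty = £21,732.48 × 3.5% = £760.64.
Line 2 (8816.72.91, Velius, 2,286 kg, £189,097.92):
Base rate for 8816.72.91 is 15% + £2.70/kg.
Origin Velius qualifies under the Durania–Velius agreement and 8816.72.91 is covered: preferential rate Free applies instead.
Duty = £189,097.92 × 0% = £0.00.
Line 3 (2126.06.87, Velius, 2,312 units, £186,462.80):
Base rate for 2126.06.87 is 33%.
Origin Velius qualifies under the Durania–Velius agreement and 2126.06.87 is covered: preferential rate 31% applies instead.
The additional-duty order on 2126.06.87 targets Quenland, not Velius; it does not apply.
Duty = £186,462.80 × 31% = £57,803.47.
Total = £760.64 + £0.00 + £57,803.47 = £58,564.11.

£58,564.11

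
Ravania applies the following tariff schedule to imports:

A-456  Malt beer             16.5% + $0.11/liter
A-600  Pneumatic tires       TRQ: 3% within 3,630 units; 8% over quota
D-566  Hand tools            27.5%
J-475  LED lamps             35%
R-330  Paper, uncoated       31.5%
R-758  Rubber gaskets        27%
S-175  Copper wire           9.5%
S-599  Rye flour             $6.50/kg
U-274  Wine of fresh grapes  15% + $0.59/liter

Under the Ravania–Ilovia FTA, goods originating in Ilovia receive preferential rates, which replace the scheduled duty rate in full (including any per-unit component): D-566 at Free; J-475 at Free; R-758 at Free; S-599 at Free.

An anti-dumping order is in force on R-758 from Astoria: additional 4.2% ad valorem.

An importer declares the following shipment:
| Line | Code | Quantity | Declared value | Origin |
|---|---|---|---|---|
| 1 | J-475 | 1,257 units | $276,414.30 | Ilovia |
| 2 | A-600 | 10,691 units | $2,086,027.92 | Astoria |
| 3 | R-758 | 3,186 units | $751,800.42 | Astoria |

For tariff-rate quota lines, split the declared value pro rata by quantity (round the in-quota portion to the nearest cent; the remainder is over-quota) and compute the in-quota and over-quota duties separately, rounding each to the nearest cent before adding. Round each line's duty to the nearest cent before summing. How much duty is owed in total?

Line 1 (J-475, Ilovia, 1,257 units, $276,414.30):
Base rate for J-475 is 35%.
Origin Ilovia qualifies under the Ravania–Ilovia agreement and J-475 is covered: preferential rate Free applies instead.
Duty = $276,414.30 × 0% = $0.00.
Line 2 (A-600, Astoria, 10,691 units, $2,086,027.92):
Code A-600 is under a tariff-rate quota (threshold 3,630 units). In-quota: 3,630 units at 3%; over-quota: 7,061 units at 8%.
Pro-rata value split: in-quota = $2,086,027.92 × 3,630/10,691 = $708,285.60; over-quota = $2,086,027.92 − $708,285.60 = $1,377,742.32.
In-quota duty = $708,285.60 × 3% = $21,248.57. Over-quota duty = $1,377,742.32 × 8% = $110,219.39.
Line duty = $21,248.57 + $110,219.39 = $131,467.96.
Line 3 (R-758, Astoria, 3,186 units, $751,800.42):
Base rate for R-758 is 27%.
R-758 has an FTA preferential rate, but origin Astoria is not Ilovia; base rate stands.
Additional duty on R-758 from Astoria: +4.2%. Applied ad valorem rate: 27% + 4.2% = 31.2%.
Duty = $751,800.42 × 31.2% = $234,561.73.
Total = $0.00 + $131,467.96 + $234,561.73 = $366,029.69.

$366,029.69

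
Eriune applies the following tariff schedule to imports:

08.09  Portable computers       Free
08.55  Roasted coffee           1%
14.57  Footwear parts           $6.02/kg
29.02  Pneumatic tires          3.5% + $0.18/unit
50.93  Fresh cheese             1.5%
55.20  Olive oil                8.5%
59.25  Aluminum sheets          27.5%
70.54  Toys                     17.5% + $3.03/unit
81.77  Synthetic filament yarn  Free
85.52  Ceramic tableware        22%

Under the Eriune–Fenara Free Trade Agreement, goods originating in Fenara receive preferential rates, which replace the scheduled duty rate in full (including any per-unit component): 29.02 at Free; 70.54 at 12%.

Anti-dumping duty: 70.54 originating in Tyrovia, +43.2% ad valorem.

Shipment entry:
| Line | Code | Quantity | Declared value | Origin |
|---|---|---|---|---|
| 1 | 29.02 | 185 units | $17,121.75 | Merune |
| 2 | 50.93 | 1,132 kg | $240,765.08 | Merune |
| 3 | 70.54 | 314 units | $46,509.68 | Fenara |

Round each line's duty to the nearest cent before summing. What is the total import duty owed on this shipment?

$9,825.20

Line 1 (29.02, Merune, 185 units, $17,121.75):
Base rate for 29.02 is 3.5% + $0.18/unit.
29.02 has an FTA preferential rate, but origin Merune is not Fenara; base rate stands.
Duty = $17,121.75 × 3.5% + 185 × $0.18 = $632.56.
Line 2 (50.93, Merune, 1,132 kg, $240,765.08):
Base rate for 50.93 is 1.5%.
Duty = $240,765.08 × 1.5% = $3,611.48.
Line 3 (70.54, Fenara, 314 units, $46,509.68):
Base rate for 70.54 is 17.5% + $3.03/unit.
Origin Fenara qualifies under the Eriune–Fenara agreement and 70.54 is covered: preferential rate 12% applies instead.
The additional-duty order on 70.54 targets Tyrovia, not Fenara; it does not apply.
Duty = $46,509.68 × 12% = $5,581.16.
Total = $632.56 + $3,611.48 + $5,581.16 = $9,825.20.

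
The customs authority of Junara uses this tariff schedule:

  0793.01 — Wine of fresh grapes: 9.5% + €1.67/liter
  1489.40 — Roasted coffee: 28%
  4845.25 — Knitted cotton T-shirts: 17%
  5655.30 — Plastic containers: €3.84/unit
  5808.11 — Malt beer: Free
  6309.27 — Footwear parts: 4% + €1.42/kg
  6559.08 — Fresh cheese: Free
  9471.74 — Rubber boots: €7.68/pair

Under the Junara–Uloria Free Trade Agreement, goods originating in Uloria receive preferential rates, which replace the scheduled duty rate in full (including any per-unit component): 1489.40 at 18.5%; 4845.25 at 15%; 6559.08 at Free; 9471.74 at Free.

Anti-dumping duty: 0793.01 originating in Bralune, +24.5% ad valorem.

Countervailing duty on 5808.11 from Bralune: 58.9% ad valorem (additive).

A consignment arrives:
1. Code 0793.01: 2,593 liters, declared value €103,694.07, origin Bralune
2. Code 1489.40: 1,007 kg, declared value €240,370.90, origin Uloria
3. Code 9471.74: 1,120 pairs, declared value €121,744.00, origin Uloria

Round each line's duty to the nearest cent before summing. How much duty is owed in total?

€84,054.91

Line 1 (0793.01, Bralune, 2,593 liters, €103,694.07):
Base rate for 0793.01 is 9.5% + €1.67/liter.
Additional duty on 0793.01 from Bralune: +24.5%. Applied ad valorem rate: 9.5% + 24.5% = 34%.
Duty = €103,694.07 × 34% + 2,593 × €1.67 = €39,586.29.
Line 2 (1489.40, Uloria, 1,007 kg, €240,370.90):
Base rate for 1489.40 is 28%.
Origin Uloria qualifies under the Junara–Uloria agreement and 1489.40 is covered: preferential rate 18.5% applies instead.
Duty = €240,370.90 × 18.5% = €44,468.62.
Line 3 (9471.74, Uloria, 1,120 pairs, €121,744.00):
Base rate for 9471.74 is €7.68/pair.
Origin Uloria qualifies under the Junara–Uloria agreement and 9471.74 is covered: preferential rate Free applies instead.
Duty = €121,744.00 × 0% = €0.00.
Total = €39,586.29 + €44,468.62 + €0.00 = €84,054.91.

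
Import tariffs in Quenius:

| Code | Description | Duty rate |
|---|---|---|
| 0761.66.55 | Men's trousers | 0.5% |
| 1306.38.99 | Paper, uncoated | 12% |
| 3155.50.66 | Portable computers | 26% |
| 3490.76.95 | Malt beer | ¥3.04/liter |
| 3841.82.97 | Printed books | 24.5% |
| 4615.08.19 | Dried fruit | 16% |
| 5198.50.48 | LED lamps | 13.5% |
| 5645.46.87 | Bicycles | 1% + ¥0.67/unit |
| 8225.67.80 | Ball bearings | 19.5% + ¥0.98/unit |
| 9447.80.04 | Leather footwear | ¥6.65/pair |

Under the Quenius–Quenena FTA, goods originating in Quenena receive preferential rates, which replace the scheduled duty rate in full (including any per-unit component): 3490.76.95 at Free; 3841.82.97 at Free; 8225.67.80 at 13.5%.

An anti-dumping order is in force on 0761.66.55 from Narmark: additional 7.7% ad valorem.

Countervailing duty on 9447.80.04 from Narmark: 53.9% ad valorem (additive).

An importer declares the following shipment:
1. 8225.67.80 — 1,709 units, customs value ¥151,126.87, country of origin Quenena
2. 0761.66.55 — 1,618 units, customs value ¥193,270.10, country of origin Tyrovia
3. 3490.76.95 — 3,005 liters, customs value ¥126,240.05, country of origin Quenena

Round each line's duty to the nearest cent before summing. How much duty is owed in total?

Line 1 (8225.67.80, Quenena, 1,709 units, ¥151,126.87):
Base rate for 8225.67.80 is 19.5% + ¥0.98/unit.
Origin Quenena qualifies under the Quenius–Quenena agreement and 8225.67.80 is covered: preferential rate 13.5% applies instead.
Duty = ¥151,126.87 × 13.5% = ¥20,402.13.
Line 2 (0761.66.55, Tyrovia, 1,618 units, ¥193,270.10):
Base rate for 0761.66.55 is 0.5%.
The additional-duty order on 0761.66.55 targets Narmark, not Tyrovia; it does not apply.
Duty = ¥193,270.10 × 0.5% = ¥966.35.
Line 3 (3490.76.95, Quenena, 3,005 liters, ¥126,240.05):
Base rate for 3490.76.95 is ¥3.04/liter.
Origin Quenena qualifies under the Quenius–Quenena agreement and 3490.76.95 is covered: preferential rate Free applies instead.
Duty = ¥126,240.05 × 0% = ¥0.00.
Total = ¥20,402.13 + ¥966.35 + ¥0.00 = ¥21,368.48.

¥21,368.48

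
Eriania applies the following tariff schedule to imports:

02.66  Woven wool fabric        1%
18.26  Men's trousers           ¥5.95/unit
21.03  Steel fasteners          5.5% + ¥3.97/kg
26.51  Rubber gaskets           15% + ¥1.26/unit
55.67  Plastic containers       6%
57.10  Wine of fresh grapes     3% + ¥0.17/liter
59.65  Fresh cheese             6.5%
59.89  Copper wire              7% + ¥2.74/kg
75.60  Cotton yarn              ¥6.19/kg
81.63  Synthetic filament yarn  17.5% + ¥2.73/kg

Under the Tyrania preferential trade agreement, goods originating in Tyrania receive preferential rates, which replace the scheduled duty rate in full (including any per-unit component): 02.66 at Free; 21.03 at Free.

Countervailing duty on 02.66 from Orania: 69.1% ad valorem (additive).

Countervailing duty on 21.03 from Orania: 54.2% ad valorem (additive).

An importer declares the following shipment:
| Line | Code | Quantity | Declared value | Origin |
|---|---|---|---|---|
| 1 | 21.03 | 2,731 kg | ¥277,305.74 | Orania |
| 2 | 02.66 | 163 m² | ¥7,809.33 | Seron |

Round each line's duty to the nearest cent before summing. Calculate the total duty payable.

¥176,471.69

Line 1 (21.03, Orania, 2,731 kg, ¥277,305.74):
Base rate for 21.03 is 5.5% + ¥3.97/kg.
21.03 has an FTA preferential rate, but origin Orania is not Tyrania; base rate stands.
Additional duty on 21.03 from Orania: +54.2%. Applied ad valorem rate: 5.5% + 54.2% = 59.7%.
Duty = ¥277,305.74 × 59.7% + 2,731 × ¥3.97 = ¥176,393.60.
Line 2 (02.66, Seron, 163 m², ¥7,809.33):
Base rate for 02.66 is 1%.
02.66 has an FTA preferential rate, but origin Seron is not Tyrania; base rate stands.
The additional-duty order on 02.66 targets Orania, not Seron; it does not apply.
Duty = ¥7,809.33 × 1% = ¥78.09.
Total = ¥176,393.60 + ¥78.09 = ¥176,471.69.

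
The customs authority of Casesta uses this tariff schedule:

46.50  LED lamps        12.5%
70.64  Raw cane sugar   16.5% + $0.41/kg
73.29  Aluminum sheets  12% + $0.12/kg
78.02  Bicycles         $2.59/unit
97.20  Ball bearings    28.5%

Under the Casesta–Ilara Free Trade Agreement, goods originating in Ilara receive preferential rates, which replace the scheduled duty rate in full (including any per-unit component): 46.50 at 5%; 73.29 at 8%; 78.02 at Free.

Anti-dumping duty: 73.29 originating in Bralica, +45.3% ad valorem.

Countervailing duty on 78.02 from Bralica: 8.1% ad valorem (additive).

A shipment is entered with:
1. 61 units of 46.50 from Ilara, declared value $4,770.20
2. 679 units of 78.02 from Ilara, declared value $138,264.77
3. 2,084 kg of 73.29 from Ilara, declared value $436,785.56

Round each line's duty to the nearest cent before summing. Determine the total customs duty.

Line 1 (46.50, Ilara, 61 units, $4,770.20):
Base rate for 46.50 is 12.5%.
Origin Ilara qualifies under the Casesta–Ilara agreement and 46.50 is covered: preferential rate 5% applies instead.
Duty = $4,770.20 × 5% = $238.51.
Line 2 (78.02, Ilara, 679 units, $138,264.77):
Base rate for 78.02 is $2.59/unit.
Origin Ilara qualifies under the Casesta–Ilara agreement and 78.02 is covered: preferential rate Free applies instead.
The additional-duty order on 78.02 targets Bralica, not Ilara; it does not apply.
Duty = $138,264.77 × 0% = $0.00.
Line 3 (73.29, Ilara, 2,084 kg, $436,785.56):
Base rate for 73.29 is 12% + $0.12/kg.
Origin Ilara qualifies under the Casesta–Ilara agreement and 73.29 is covered: preferential rate 8% applies instead.
The additional-duty order on 73.29 targets Bralica, not Ilara; it does not apply.
Duty = $436,785.56 × 8% = $34,942.84.
Total = $238.51 + $0.00 + $34,942.84 = $35,181.35.

$35,181.35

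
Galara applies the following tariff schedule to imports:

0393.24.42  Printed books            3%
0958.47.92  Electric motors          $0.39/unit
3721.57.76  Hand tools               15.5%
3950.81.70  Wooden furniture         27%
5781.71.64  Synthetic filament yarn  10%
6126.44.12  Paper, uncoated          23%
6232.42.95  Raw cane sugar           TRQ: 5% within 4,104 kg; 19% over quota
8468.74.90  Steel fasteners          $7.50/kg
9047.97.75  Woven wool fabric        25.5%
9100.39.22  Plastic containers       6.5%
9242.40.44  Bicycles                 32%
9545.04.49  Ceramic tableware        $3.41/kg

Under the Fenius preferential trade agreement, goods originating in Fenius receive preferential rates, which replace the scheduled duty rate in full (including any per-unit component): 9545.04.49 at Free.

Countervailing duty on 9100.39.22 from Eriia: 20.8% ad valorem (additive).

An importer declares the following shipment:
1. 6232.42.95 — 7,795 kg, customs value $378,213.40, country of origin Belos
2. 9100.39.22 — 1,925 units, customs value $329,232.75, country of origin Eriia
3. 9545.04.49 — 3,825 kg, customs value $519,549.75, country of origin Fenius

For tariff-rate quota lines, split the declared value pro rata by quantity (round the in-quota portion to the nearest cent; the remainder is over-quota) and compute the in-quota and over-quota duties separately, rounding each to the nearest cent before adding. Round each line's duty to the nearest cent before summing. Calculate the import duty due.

$133,863.43

Line 1 (6232.42.95, Belos, 7,795 kg, $378,213.40):
Code 6232.42.95 is under a tariff-rate quota (threshold 4,104 kg). In-quota: 4,104 kg at 5%; over-quota: 3,691 kg at 19%.
Pro-rata value split: in-quota = $378,213.40 × 4,104/7,795 = $199,126.08; over-quota = $378,213.40 − $199,126.08 = $179,087.32.
In-quota duty = $199,126.08 × 5% = $9,956.30. Over-quota duty = $179,087.32 × 19% = $34,026.59.
Line duty = $9,956.30 + $34,026.59 = $43,982.89.
Line 2 (9100.39.22, Eriia, 1,925 units, $329,232.75):
Base rate for 9100.39.22 is 6.5%.
Additional duty on 9100.39.22 from Eriia: +20.8%. Applied ad valorem rate: 6.5% + 20.8% = 27.3%.
Duty = $329,232.75 × 27.3% = $89,880.54.
Line 3 (9545.04.49, Fenius, 3,825 kg, $519,549.75):
Base rate for 9545.04.49 is $3.41/kg.
Origin Fenius qualifies under the Galara–Fenius agreement and 9545.04.49 is covered: preferential rate Free applies instead.
Duty = $519,549.75 × 0% = $0.00.
Total = $43,982.89 + $89,880.54 + $0.00 = $133,863.43.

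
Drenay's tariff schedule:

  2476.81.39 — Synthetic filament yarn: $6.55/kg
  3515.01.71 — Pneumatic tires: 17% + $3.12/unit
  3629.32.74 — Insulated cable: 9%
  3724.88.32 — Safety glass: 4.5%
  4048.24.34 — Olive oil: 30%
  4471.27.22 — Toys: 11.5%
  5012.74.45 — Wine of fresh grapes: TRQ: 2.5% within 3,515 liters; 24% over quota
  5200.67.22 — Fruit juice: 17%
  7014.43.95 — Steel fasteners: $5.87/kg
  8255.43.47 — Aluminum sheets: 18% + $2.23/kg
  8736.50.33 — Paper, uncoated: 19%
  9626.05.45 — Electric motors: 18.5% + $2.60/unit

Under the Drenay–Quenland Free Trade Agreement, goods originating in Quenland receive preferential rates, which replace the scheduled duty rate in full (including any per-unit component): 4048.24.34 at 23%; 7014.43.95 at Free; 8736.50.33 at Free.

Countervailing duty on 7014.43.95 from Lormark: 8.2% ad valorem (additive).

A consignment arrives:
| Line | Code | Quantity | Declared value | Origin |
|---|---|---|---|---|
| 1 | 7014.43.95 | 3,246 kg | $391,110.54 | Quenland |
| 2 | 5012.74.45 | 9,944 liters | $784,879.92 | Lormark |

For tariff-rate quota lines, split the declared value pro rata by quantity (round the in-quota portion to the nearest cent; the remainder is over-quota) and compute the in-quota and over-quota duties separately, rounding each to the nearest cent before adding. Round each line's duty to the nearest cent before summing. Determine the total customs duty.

$128,721.80

Line 1 (7014.43.95, Quenland, 3,246 kg, $391,110.54):
Base rate for 7014.43.95 is $5.87/kg.
Origin Quenland qualifies under the Drenay–Quenland agreement and 7014.43.95 is covered: preferential rate Free applies instead.
The additional-duty order on 7014.43.95 targets Lormark, not Quenland; it does not apply.
Duty = $391,110.54 × 0% = $0.00.
Line 2 (5012.74.45, Lormark, 9,944 liters, $784,879.92):
Code 5012.74.45 is under a tariff-rate quota (threshold 3,515 liters). In-quota: 3,515 liters at 2.5%; over-quota: 6,429 liters at 24%.
Pro-rata value split: in-quota = $784,879.92 × 3,515/9,944 = $277,438.95; over-quota = $784,879.92 − $277,438.95 = $507,440.97.
In-quota duty = $277,438.95 × 2.5% = $6,935.97. Over-quota duty = $507,440.97 × 24% = $121,785.83.
Line duty = $6,935.97 + $121,785.83 = $128,721.80.
Total = $0.00 + $128,721.80 = $128,721.80.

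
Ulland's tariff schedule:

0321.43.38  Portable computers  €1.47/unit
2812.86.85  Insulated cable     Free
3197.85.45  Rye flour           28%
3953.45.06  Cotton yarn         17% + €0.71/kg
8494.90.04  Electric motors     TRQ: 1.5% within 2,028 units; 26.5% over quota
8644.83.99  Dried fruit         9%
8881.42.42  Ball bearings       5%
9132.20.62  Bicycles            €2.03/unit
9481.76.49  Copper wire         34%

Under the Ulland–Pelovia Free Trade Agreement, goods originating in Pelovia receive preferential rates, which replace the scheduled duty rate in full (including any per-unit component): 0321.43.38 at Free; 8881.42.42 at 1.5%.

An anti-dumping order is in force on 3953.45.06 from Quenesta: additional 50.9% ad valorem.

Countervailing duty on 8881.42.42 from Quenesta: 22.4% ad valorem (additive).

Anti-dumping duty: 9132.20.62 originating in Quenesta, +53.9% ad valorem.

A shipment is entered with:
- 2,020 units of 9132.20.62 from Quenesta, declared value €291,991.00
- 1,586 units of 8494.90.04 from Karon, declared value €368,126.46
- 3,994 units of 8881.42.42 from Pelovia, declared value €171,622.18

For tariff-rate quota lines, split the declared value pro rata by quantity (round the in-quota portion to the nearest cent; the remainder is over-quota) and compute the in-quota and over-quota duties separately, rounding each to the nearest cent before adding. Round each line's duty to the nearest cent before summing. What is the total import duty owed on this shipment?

€169,579.98

Line 1 (9132.20.62, Quenesta, 2,020 units, €291,991.00):
Base rate for 9132.20.62 is €2.03/unit.
Additional duty on 9132.20.62 from Quenesta: +53.9% ad valorem. Applied ad valorem rate = 53.9%.
Duty = €291,991.00 × 53.9% + 2,020 × €2.03 = €161,483.75.
Line 2 (8494.90.04, Karon, 1,586 units, €368,126.46):
Code 8494.90.04 is under a tariff-rate quota (threshold 2,028 units). Quantity 1,586 units is within the quota, so the in-quota rate 1.5% applies to the full value.
Duty = €368,126.46 × 1.5% = €5,521.90.
Line 3 (8881.42.42, Pelovia, 3,994 units, €171,622.18):
Base rate for 8881.42.42 is 5%.
Origin Pelovia qualifies under the Ulland–Pelovia agreement and 8881.42.42 is covered: preferential rate 1.5% applies instead.
The additional-duty order on 8881.42.42 targets Quenesta, not Pelovia; it does not apply.
Duty = €171,622.18 × 1.5% = €2,574.33.
Total = €161,483.75 + €5,521.90 + €2,574.33 = €169,579.98.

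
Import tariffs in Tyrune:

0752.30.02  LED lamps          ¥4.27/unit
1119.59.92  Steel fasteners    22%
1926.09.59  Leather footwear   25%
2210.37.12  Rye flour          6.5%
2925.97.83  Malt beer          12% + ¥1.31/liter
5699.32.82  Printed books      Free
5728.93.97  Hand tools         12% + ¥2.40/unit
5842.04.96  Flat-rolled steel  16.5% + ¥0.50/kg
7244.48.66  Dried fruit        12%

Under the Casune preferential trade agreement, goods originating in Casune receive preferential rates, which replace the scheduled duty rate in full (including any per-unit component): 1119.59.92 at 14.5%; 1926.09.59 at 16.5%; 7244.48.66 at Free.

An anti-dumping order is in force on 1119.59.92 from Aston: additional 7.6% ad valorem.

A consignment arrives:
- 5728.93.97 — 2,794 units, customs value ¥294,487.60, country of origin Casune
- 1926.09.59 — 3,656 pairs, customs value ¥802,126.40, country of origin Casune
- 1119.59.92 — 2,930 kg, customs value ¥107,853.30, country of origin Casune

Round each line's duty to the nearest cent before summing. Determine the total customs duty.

Line 1 (5728.93.97, Casune, 2,794 units, ¥294,487.60):
Base rate for 5728.93.97 is 12% + ¥2.40/unit.
Origin Casune is the FTA partner but 5728.93.97 is not on the preference list; base rate stands.
Duty = ¥294,487.60 × 12% + 2,794 × ¥2.40 = ¥42,044.11.
Line 2 (1926.09.59, Casune, 3,656 pairs, ¥802,126.40):
Base rate for 1926.09.59 is 25%.
Origin Casune qualifies under the Tyrune–Casune agreement and 1926.09.59 is covered: preferential rate 16.5% applies instead.
Duty = ¥802,126.40 × 16.5% = ¥132,350.86.
Line 3 (1119.59.92, Casune, 2,930 kg, ¥107,853.30):
Base rate for 1119.59.92 is 22%.
Origin Casune qualifies under the Tyrune–Casune agreement and 1119.59.92 is covered: preferential rate 14.5% applies instead.
The additional-duty order on 1119.59.92 targets Aston, not Casune; it does not apply.
Duty = ¥107,853.30 × 14.5% = ¥15,638.73.
Total = ¥42,044.11 + ¥132,350.86 + ¥15,638.73 = ¥190,033.70.

¥190,033.70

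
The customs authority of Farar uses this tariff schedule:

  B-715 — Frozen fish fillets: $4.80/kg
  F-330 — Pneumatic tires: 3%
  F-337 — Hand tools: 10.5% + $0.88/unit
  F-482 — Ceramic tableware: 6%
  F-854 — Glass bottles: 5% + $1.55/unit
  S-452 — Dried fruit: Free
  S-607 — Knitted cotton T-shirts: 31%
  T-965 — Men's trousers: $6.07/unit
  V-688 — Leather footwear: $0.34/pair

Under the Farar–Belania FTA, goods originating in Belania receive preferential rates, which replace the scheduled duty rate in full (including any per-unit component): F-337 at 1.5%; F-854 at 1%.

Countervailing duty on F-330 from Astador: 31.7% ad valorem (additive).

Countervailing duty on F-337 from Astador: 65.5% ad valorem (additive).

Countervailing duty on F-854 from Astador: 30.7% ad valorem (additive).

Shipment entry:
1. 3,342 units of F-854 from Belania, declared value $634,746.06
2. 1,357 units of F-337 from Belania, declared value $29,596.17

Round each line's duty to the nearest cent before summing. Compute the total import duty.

$6,791.40

Line 1 (F-854, Belania, 3,342 units, $634,746.06):
Base rate for F-854 is 5% + $1.55/unit.
Origin Belania qualifies under the Farar–Belania agreement and F-854 is covered: preferential rate 1% applies instead.
The additional-duty order on F-854 targets Astador, not Belania; it does not apply.
Duty = $634,746.06 × 1% = $6,347.46.
Line 2 (F-337, Belania, 1,357 units, $29,596.17):
Base rate for F-337 is 10.5% + $0.88/unit.
Origin Belania qualifies under the Farar–Belania agreement and F-337 is covered: preferential rate 1.5% applies instead.
The additional-duty order on F-337 targets Astador, not Belania; it does not apply.
Duty = $29,596.17 × 1.5% = $443.94.
Total = $6,347.46 + $443.94 = $6,791.40.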